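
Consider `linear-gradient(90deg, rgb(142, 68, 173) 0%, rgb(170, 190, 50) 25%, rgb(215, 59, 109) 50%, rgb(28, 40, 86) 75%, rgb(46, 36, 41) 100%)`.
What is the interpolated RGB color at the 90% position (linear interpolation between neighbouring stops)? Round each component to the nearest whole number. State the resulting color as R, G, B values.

(39, 38, 59)

90% lies between the 75% and 100% stops, so the local fraction is t = (90 − 75)/(100 − 75) = 15/25 ≈ 0.6.
R = 28 + 0.6 × (46 − 28) = 38.8 → 39
G = 40 + 0.6 × (36 − 40) = 37.6 → 38
B = 86 + 0.6 × (41 − 86) = 59 → 59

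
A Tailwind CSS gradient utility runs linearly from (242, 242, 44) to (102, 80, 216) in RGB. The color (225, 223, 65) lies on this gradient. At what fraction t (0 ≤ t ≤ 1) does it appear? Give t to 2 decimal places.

Invert the lerp on the B channel (largest span, 172): t = (65 − 44) / (216 − 44) = 21/172 = 0.12209.
Check on R: (225 − 242)/(102 − 242) = 0.1214 ✓

0.12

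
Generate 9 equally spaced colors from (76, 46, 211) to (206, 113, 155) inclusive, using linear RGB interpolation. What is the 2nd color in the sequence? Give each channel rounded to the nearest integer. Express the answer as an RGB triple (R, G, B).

(92, 54, 204)

With 9 swatches and endpoints inclusive, swatch 2 sits at t = (2 − 1)/(9 − 1) = 1/8 ≈ 0.125.
R = 76 + 0.125 × (206 − 76) = 92.25 → 92
G = 46 + 0.125 × (113 − 46) = 54.375 → 54
B = 211 + 0.125 × (155 − 211) = 204 → 204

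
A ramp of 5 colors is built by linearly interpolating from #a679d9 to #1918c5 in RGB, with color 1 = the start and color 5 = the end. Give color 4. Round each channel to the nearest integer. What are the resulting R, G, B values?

(60, 48, 202)

With 5 swatches and endpoints inclusive, swatch 4 sits at t = (4 − 1)/(5 − 1) = 3/4 ≈ 0.75.
#a679d9 → (166, 121, 217); #1918c5 → (25, 24, 197).
R = 166 + 0.75 × (25 − 166) = 60.25 → 60
G = 121 + 0.75 × (24 − 121) = 48.25 → 48
B = 217 + 0.75 × (197 − 217) = 202 → 202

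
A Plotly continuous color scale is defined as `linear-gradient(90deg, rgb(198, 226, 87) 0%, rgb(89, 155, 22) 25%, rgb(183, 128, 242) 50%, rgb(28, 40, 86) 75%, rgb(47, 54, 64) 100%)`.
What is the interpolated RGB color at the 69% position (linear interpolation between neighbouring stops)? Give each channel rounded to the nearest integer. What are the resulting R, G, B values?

69% lies between the 50% and 75% stops, so the local fraction is t = (69 − 50)/(75 − 50) = 19/25 ≈ 0.76.
R = 183 + 0.76 × (28 − 183) = 65.2 → 65
G = 128 + 0.76 × (40 − 128) = 61.12 → 61
B = 242 + 0.76 × (86 − 242) = 123.44 → 123

(65, 61, 123)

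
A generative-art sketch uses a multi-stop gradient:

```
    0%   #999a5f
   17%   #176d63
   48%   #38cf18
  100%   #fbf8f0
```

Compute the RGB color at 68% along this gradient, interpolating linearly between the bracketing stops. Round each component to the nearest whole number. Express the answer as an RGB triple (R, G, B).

68% lies between the 48% and 100% stops, so the local fraction is t = (68 − 48)/(100 − 48) = 20/52 ≈ 0.3846.
#38cf18 → (56, 207, 24); #fbf8f0 → (251, 248, 240).
R = 56 + 0.3846 × (251 − 56) = 130.997 → 131
G = 207 + 0.3846 × (248 − 207) = 222.769 → 223
B = 24 + 0.3846 × (240 − 24) = 107.074 → 107

(131, 223, 107)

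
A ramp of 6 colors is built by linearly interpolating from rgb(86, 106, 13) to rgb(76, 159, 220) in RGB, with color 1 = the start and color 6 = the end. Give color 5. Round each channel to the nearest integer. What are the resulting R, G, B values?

(78, 148, 179)

With 6 swatches and endpoints inclusive, swatch 5 sits at t = (5 − 1)/(6 − 1) = 4/5 ≈ 0.8.
R = 86 + 0.8 × (76 − 86) = 78 → 78
G = 106 + 0.8 × (159 − 106) = 148.4 → 148
B = 13 + 0.8 × (220 − 13) = 178.6 → 179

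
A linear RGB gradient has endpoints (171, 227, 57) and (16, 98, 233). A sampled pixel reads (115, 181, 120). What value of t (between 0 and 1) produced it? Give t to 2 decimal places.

Invert the lerp on the B channel (largest span, 176): t = (120 − 57) / (233 − 57) = 63/176 = 0.35795.
Check on R: (115 − 171)/(16 − 171) = 0.3613 ✓

0.36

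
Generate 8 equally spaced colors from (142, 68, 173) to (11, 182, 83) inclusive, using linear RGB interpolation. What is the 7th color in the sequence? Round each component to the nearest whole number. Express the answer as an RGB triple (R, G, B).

(30, 166, 96)

With 8 swatches and endpoints inclusive, swatch 7 sits at t = (7 − 1)/(8 − 1) = 6/7 ≈ 0.8571.
R = 142 + 0.8571 × (11 − 142) = 29.72 → 30
G = 68 + 0.8571 × (182 − 68) = 165.709 → 166
B = 173 + 0.8571 × (83 − 173) = 95.861 → 96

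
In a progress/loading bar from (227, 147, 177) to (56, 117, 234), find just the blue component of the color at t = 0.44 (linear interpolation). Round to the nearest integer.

B = 177 + 0.44 × (234 − 177) = 202.08 → 202

202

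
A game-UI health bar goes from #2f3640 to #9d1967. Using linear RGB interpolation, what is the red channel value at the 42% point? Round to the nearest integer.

R₁ = 47 (from #2f3640), R₂ = 157 (from #9d1967).
R = 47 + 0.42 × (157 − 47) = 93.2 → 93

93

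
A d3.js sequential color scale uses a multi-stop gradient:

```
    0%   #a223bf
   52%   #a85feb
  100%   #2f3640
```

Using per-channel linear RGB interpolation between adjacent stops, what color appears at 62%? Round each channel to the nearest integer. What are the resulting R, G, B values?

62% lies between the 52% and 100% stops, so the local fraction is t = (62 − 52)/(100 − 52) = 10/48 ≈ 0.2083.
#a85feb → (168, 95, 235); #2f3640 → (47, 54, 64).
R = 168 + 0.2083 × (47 − 168) = 142.796 → 143
G = 95 + 0.2083 × (54 − 95) = 86.46 → 86
B = 235 + 0.2083 × (64 − 235) = 199.381 → 199

(143, 86, 199)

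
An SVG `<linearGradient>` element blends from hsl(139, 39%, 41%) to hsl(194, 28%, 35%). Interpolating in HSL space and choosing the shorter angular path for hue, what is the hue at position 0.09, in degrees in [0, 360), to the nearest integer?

144

Hue arc: Δh = 194 − 139 = 55° (|Δh| ≤ 180, already the shorter path).
H = 139 + 0.09 × (55) = 143.95 → 144°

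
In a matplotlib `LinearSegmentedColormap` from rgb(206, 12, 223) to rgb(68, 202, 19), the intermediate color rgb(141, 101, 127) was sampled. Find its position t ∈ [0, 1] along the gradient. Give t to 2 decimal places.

0.47

Invert the lerp on the B channel (largest span, 204): t = (127 − 223) / (19 − 223) = -96/-204 = 0.47059.
Check on R: (141 − 206)/(68 − 206) = 0.471 ✓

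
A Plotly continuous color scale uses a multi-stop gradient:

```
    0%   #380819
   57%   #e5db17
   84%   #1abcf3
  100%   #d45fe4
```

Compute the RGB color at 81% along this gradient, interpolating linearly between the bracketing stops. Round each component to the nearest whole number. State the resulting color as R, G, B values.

81% lies between the 57% and 84% stops, so the local fraction is t = (81 − 57)/(84 − 57) = 24/27 ≈ 0.8889.
#e5db17 → (229, 219, 23); #1abcf3 → (26, 188, 243).
R = 229 + 0.8889 × (26 − 229) = 48.553 → 49
G = 219 + 0.8889 × (188 − 219) = 191.444 → 191
B = 23 + 0.8889 × (243 − 23) = 218.558 → 219

(49, 191, 219)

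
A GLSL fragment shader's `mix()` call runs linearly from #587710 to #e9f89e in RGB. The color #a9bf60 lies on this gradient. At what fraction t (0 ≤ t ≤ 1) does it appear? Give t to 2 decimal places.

0.56

Invert the lerp on the R channel (largest span, 145): t = (169 − 88) / (233 − 88) = 81/145 = 0.55862.
Check on G: (191 − 119)/(248 − 119) = 0.5581 ✓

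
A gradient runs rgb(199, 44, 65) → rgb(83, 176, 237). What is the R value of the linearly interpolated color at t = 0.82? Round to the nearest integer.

104

R = 199 + 0.82 × (83 − 199) = 103.88 → 104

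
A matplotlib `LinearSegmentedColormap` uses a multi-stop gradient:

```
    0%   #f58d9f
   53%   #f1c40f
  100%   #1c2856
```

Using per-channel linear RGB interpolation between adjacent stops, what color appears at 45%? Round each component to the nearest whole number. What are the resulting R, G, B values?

45% lies between the 0% and 53% stops, so the local fraction is t = (45 − 0)/(53 − 0) = 45/53 ≈ 0.8491.
#f58d9f → (245, 141, 159); #f1c40f → (241, 196, 15).
R = 245 + 0.8491 × (241 − 245) = 241.604 → 242
G = 141 + 0.8491 × (196 − 141) = 187.701 → 188
B = 159 + 0.8491 × (15 − 159) = 36.73 → 37

(242, 188, 37)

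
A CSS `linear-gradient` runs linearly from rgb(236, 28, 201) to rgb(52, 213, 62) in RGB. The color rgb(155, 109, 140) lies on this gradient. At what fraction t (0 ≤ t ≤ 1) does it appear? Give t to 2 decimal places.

Invert the lerp on the G channel (largest span, 185): t = (109 − 28) / (213 − 28) = 81/185 = 0.43784.
Check on R: (155 − 236)/(52 − 236) = 0.4402 ✓

0.44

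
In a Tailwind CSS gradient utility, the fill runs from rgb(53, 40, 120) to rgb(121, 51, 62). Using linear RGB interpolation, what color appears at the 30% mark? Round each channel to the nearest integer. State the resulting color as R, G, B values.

(73, 43, 103)

30% corresponds to t = 0.3.
R = 53 + 0.3 × (121 − 53) = 53 + 0.3 × 68 = 73.4 → 73
G = 40 + 0.3 × (51 − 40) = 40 + 0.3 × 11 = 43.3 → 43
B = 120 + 0.3 × (62 − 120) = 120 + 0.3 × -58 = 102.6 → 103
So the blended color is (73, 43, 103), about #492b67.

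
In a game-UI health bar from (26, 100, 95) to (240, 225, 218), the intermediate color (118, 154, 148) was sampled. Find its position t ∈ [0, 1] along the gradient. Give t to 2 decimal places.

0.43

Invert the lerp on the R channel (largest span, 214): t = (118 − 26) / (240 − 26) = 92/214 = 0.42991.
Check on G: (154 − 100)/(225 − 100) = 0.432 ✓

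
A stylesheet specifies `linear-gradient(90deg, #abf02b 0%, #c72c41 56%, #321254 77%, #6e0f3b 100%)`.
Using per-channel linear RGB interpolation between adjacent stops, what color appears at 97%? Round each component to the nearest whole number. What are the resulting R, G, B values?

97% lies between the 77% and 100% stops, so the local fraction is t = (97 − 77)/(100 − 77) = 20/23 ≈ 0.8696.
#321254 → (50, 18, 84); #6e0f3b → (110, 15, 59).
R = 50 + 0.8696 × (110 − 50) = 102.176 → 102
G = 18 + 0.8696 × (15 − 18) = 15.391 → 15
B = 84 + 0.8696 × (59 − 84) = 62.26 → 62

(102, 15, 62)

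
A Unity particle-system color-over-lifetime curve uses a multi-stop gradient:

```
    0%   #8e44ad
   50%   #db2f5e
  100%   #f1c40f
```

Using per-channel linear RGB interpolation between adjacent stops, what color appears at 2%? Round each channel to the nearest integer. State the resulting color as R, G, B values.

(145, 67, 170)

2% lies between the 0% and 50% stops, so the local fraction is t = (2 − 0)/(50 − 0) = 2/50 ≈ 0.04.
#8e44ad → (142, 68, 173); #db2f5e → (219, 47, 94).
R = 142 + 0.04 × (219 − 142) = 145.08 → 145
G = 68 + 0.04 × (47 − 68) = 67.16 → 67
B = 173 + 0.04 × (94 − 173) = 169.84 → 170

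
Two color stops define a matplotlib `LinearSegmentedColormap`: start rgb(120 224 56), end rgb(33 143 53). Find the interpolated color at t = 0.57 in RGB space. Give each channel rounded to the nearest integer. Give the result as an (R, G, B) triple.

R = 120 + 0.57 × (33 − 120) = 120 + 0.57 × -87 = 70.41 → 70
G = 224 + 0.57 × (143 − 224) = 224 + 0.57 × -81 = 177.83 → 178
B = 56 + 0.57 × (53 − 56) = 56 + 0.57 × -3 = 54.29 → 54

(70, 178, 54)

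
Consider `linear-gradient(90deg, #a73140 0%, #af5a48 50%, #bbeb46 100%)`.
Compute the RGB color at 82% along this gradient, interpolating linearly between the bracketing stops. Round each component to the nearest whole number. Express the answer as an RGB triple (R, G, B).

82% lies between the 50% and 100% stops, so the local fraction is t = (82 − 50)/(100 − 50) = 32/50 ≈ 0.64.
#af5a48 → (175, 90, 72); #bbeb46 → (187, 235, 70).
R = 175 + 0.64 × (187 − 175) = 182.68 → 183
G = 90 + 0.64 × (235 − 90) = 182.8 → 183
B = 72 + 0.64 × (70 − 72) = 70.72 → 71

(183, 183, 71)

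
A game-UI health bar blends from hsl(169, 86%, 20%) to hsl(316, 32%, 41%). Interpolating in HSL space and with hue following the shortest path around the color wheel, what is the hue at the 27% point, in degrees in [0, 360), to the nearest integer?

209

Hue arc: Δh = 316 − 169 = 147° (|Δh| ≤ 180, already the shorter path).
H = 169 + 0.27 × (147) = 208.69 → 209°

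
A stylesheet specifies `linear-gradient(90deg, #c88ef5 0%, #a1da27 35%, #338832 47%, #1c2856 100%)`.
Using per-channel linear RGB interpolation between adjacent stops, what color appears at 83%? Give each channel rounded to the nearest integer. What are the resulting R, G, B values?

83% lies between the 47% and 100% stops, so the local fraction is t = (83 − 47)/(100 − 47) = 36/53 ≈ 0.6792.
#338832 → (51, 136, 50); #1c2856 → (28, 40, 86).
R = 51 + 0.6792 × (28 − 51) = 35.378 → 35
G = 136 + 0.6792 × (40 − 136) = 70.797 → 71
B = 50 + 0.6792 × (86 − 50) = 74.451 → 74

(35, 71, 74)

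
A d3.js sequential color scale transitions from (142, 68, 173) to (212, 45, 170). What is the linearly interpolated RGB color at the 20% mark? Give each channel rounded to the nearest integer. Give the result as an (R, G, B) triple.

20% corresponds to t = 0.2.
R = 142 + 0.2 × (212 − 142) = 142 + 0.2 × 70 = 156 → 156
G = 68 + 0.2 × (45 − 68) = 68 + 0.2 × -23 = 63.4 → 63
B = 173 + 0.2 × (170 − 173) = 173 + 0.2 × -3 = 172.4 → 172
So the blended color is (156, 63, 172), about #9c3fac.

(156, 63, 172)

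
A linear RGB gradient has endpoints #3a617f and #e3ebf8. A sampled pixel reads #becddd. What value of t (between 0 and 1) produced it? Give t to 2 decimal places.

0.78

Invert the lerp on the R channel (largest span, 169): t = (190 − 58) / (227 − 58) = 132/169 = 0.78107.
Check on G: (205 − 97)/(235 − 97) = 0.7826 ✓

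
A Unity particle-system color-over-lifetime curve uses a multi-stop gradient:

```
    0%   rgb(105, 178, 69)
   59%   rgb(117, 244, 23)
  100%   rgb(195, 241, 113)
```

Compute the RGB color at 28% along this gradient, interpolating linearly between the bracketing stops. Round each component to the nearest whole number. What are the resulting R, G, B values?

(111, 209, 47)

28% lies between the 0% and 59% stops, so the local fraction is t = (28 − 0)/(59 − 0) = 28/59 ≈ 0.4746.
R = 105 + 0.4746 × (117 − 105) = 110.695 → 111
G = 178 + 0.4746 × (244 − 178) = 209.324 → 209
B = 69 + 0.4746 × (23 − 69) = 47.168 → 47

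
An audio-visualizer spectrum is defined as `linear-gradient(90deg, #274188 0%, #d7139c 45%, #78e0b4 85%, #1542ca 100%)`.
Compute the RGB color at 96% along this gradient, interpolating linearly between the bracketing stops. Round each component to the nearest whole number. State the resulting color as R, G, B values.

96% lies between the 85% and 100% stops, so the local fraction is t = (96 − 85)/(100 − 85) = 11/15 ≈ 0.7333.
#78e0b4 → (120, 224, 180); #1542ca → (21, 66, 202).
R = 120 + 0.7333 × (21 − 120) = 47.403 → 47
G = 224 + 0.7333 × (66 − 224) = 108.139 → 108
B = 180 + 0.7333 × (202 − 180) = 196.133 → 196

(47, 108, 196)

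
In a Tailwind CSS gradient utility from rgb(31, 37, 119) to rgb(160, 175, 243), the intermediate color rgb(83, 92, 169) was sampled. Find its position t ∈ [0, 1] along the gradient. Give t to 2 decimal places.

0.40

Invert the lerp on the G channel (largest span, 138): t = (92 − 37) / (175 − 37) = 55/138 = 0.39855.
Check on R: (83 − 31)/(160 − 31) = 0.4031 ✓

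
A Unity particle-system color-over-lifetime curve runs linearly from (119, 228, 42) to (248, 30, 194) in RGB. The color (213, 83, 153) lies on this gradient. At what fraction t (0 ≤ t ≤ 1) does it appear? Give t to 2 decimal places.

Invert the lerp on the G channel (largest span, 198): t = (83 − 228) / (30 − 228) = -145/-198 = 0.73232.
Check on R: (213 − 119)/(248 − 119) = 0.7287 ✓

0.73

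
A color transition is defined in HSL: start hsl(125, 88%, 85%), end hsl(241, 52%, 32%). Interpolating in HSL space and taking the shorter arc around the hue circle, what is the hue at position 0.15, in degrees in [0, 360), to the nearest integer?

Hue arc: Δh = 241 − 125 = 116° (|Δh| ≤ 180, already the shorter path).
H = 125 + 0.15 × (116) = 142.4 → 142°

142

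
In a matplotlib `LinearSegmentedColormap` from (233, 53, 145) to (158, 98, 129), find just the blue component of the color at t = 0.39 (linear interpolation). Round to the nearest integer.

139

B = 145 + 0.39 × (129 − 145) = 138.76 → 139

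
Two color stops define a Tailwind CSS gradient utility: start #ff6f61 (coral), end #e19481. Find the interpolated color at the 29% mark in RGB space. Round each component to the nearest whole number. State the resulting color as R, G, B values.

#ff6f61 → (255, 111, 97); #e19481 → (225, 148, 129).
29% corresponds to t = 0.29.
R = 255 + 0.29 × (225 − 255) = 255 + 0.29 × -30 = 246.3 → 246
G = 111 + 0.29 × (148 − 111) = 111 + 0.29 × 37 = 121.73 → 122
B = 97 + 0.29 × (129 − 97) = 97 + 0.29 × 32 = 106.28 → 106

(246, 122, 106)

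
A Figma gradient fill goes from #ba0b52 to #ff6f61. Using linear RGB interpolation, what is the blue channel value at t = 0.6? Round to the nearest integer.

B₁ = 82 (from #ba0b52), B₂ = 97 (from #ff6f61).
B = 82 + 0.6 × (97 − 82) = 91 → 91

91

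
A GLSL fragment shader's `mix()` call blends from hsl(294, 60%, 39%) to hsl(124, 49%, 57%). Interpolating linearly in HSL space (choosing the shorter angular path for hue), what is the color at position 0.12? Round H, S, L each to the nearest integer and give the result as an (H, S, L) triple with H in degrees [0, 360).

(274, 59, 41)

Hue arc: Δh = 124 − 294 = -170° (|Δh| ≤ 180, already the shorter path).
H = 294 + 0.12 × (-170) = 273.6 → 274°
S = 60 + 0.12 × (49 − 60) = 58.68 → 59%
L = 39 + 0.12 × (57 − 39) = 41.16 → 41%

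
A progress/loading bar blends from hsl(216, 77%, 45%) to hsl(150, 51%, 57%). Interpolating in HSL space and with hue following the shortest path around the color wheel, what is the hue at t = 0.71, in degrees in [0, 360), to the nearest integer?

Hue arc: Δh = 150 − 216 = -66° (|Δh| ≤ 180, already the shorter path).
H = 216 + 0.71 × (-66) = 169.14 → 169°

169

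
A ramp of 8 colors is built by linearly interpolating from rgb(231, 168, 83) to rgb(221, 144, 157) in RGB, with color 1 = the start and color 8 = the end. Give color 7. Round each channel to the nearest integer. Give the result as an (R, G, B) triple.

(222, 147, 146)

With 8 swatches and endpoints inclusive, swatch 7 sits at t = (7 − 1)/(8 − 1) = 6/7 ≈ 0.8571.
R = 231 + 0.8571 × (221 − 231) = 222.429 → 222
G = 168 + 0.8571 × (144 − 168) = 147.43 → 147
B = 83 + 0.8571 × (157 − 83) = 146.425 → 146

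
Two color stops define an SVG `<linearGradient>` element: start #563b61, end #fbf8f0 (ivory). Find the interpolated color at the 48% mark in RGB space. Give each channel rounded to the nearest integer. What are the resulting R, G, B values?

#563b61 → (86, 59, 97); #fbf8f0 → (251, 248, 240).
48% corresponds to t = 0.48.
R = 86 + 0.48 × (251 − 86) = 86 + 0.48 × 165 = 165.2 → 165
G = 59 + 0.48 × (248 − 59) = 59 + 0.48 × 189 = 149.72 → 150
B = 97 + 0.48 × (240 − 97) = 97 + 0.48 × 143 = 165.64 → 166
So the blended color is (165, 150, 166), about #a596a6.

(165, 150, 166)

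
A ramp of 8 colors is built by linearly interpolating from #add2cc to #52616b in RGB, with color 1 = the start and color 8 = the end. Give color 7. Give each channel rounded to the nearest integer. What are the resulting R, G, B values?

(95, 113, 121)

With 8 swatches and endpoints inclusive, swatch 7 sits at t = (7 − 1)/(8 − 1) = 6/7 ≈ 0.8571.
#add2cc → (173, 210, 204); #52616b → (82, 97, 107).
R = 173 + 0.8571 × (82 − 173) = 95.004 → 95
G = 210 + 0.8571 × (97 − 210) = 113.148 → 113
B = 204 + 0.8571 × (107 − 204) = 120.861 → 121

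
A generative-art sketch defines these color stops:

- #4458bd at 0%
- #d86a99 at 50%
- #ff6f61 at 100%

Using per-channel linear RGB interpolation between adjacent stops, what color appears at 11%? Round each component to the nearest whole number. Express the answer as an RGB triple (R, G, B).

11% lies between the 0% and 50% stops, so the local fraction is t = (11 − 0)/(50 − 0) = 11/50 ≈ 0.22.
#4458bd → (68, 88, 189); #d86a99 → (216, 106, 153).
R = 68 + 0.22 × (216 − 68) = 100.56 → 101
G = 88 + 0.22 × (106 − 88) = 91.96 → 92
B = 189 + 0.22 × (153 − 189) = 181.08 → 181

(101, 92, 181)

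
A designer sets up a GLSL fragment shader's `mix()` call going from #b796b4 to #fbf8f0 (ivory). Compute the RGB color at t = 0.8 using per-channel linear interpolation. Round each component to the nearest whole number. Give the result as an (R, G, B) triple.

#b796b4 → (183, 150, 180); #fbf8f0 → (251, 248, 240).
R = 183 + 0.8 × (251 − 183) = 183 + 0.8 × 68 = 237.4 → 237
G = 150 + 0.8 × (248 − 150) = 150 + 0.8 × 98 = 228.4 → 228
B = 180 + 0.8 × (240 − 180) = 180 + 0.8 × 60 = 228 → 228

(237, 228, 228)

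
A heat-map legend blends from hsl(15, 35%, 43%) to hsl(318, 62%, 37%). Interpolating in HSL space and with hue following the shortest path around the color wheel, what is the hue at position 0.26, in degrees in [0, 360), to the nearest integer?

0

Hue: 318 − 15 = 303°, but |303| > 180 so the shorter arc goes the other way: Δh = 303 − 360 = -57°.
H = 15 + 0.26 × (-57) = 0.18 → 0°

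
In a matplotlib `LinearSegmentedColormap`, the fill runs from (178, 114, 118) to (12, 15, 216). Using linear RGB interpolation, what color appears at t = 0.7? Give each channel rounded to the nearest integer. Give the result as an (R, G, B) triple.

(62, 45, 187)

R = 178 + 0.7 × (12 − 178) = 178 + 0.7 × -166 = 61.8 → 62
G = 114 + 0.7 × (15 − 114) = 114 + 0.7 × -99 = 44.7 → 45
B = 118 + 0.7 × (216 − 118) = 118 + 0.7 × 98 = 186.6 → 187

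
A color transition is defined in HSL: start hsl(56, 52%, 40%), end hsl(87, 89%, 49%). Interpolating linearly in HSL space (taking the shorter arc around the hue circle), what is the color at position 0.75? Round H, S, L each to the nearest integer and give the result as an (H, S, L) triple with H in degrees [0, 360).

(79, 80, 47)

Hue arc: Δh = 87 − 56 = 31° (|Δh| ≤ 180, already the shorter path).
H = 56 + 0.75 × (31) = 79.25 → 79°
S = 52 + 0.75 × (89 − 52) = 79.75 → 80%
L = 40 + 0.75 × (49 − 40) = 46.75 → 47%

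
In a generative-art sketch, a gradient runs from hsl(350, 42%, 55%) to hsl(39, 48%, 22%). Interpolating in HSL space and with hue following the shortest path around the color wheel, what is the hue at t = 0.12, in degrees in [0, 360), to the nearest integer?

356

Hue: 39 − 350 = -311°, but |-311| > 180 so the shorter arc goes the other way: Δh = -311 + 360 = 49°.
H = 350 + 0.12 × (49) = 355.88 → 356°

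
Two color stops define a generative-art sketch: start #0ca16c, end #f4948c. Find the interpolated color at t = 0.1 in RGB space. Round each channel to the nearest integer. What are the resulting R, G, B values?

#0ca16c → (12, 161, 108); #f4948c → (244, 148, 140).
R = 12 + 0.1 × (244 − 12) = 12 + 0.1 × 232 = 35.2 → 35
G = 161 + 0.1 × (148 − 161) = 161 + 0.1 × -13 = 159.7 → 160
B = 108 + 0.1 × (140 − 108) = 108 + 0.1 × 32 = 111.2 → 111
So the blended color is (35, 160, 111), about #23a06f.

(35, 160, 111)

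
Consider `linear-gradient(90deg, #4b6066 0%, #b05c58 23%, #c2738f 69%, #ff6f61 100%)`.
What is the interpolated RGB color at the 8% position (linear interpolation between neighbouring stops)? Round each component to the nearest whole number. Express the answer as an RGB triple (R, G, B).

(110, 95, 97)

8% lies between the 0% and 23% stops, so the local fraction is t = (8 − 0)/(23 − 0) = 8/23 ≈ 0.3478.
#4b6066 → (75, 96, 102); #b05c58 → (176, 92, 88).
R = 75 + 0.3478 × (176 − 75) = 110.128 → 110
G = 96 + 0.3478 × (92 − 96) = 94.609 → 95
B = 102 + 0.3478 × (88 − 102) = 97.131 → 97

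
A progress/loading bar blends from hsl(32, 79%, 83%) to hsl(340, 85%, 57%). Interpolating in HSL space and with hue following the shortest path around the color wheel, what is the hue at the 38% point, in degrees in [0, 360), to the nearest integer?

12

Hue: 340 − 32 = 308°, but |308| > 180 so the shorter arc goes the other way: Δh = 308 − 360 = -52°.
H = 32 + 0.38 × (-52) = 12.24 → 12°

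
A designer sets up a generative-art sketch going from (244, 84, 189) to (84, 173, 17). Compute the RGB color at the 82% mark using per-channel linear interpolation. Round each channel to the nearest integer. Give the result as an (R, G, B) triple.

82% corresponds to t = 0.82.
R = 244 + 0.82 × (84 − 244) = 244 + 0.82 × -160 = 112.8 → 113
G = 84 + 0.82 × (173 − 84) = 84 + 0.82 × 89 = 156.98 → 157
B = 189 + 0.82 × (17 − 189) = 189 + 0.82 × -172 = 47.96 → 48
So the blended color is (113, 157, 48), about #719d30.

(113, 157, 48)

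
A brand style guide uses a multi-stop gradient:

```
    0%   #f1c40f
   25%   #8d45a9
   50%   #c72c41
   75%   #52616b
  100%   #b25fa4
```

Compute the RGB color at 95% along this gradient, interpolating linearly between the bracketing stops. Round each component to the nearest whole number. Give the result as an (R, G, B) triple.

(159, 95, 153)

95% lies between the 75% and 100% stops, so the local fraction is t = (95 − 75)/(100 − 75) = 20/25 ≈ 0.8.
#52616b → (82, 97, 107); #b25fa4 → (178, 95, 164).
R = 82 + 0.8 × (178 − 82) = 158.8 → 159
G = 97 + 0.8 × (95 − 97) = 95.4 → 95
B = 107 + 0.8 × (164 − 107) = 152.6 → 153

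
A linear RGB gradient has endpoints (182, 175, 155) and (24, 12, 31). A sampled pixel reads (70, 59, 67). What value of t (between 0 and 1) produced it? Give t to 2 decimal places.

Invert the lerp on the G channel (largest span, 163): t = (59 − 175) / (12 − 175) = -116/-163 = 0.71166.
Check on R: (70 − 182)/(24 − 182) = 0.7089 ✓

0.71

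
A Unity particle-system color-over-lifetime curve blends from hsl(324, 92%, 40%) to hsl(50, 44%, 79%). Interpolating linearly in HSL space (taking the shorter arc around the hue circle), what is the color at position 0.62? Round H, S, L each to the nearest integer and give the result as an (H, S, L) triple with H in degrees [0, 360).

(17, 62, 64)

Hue: 50 − 324 = -274°, but |-274| > 180 so the shorter arc goes the other way: Δh = -274 + 360 = 86°.
H = 324 + 0.62 × (86) = 377.32 → 377 → 377 mod 360 = 17°
S = 92 + 0.62 × (44 − 92) = 62.24 → 62%
L = 40 + 0.62 × (79 − 40) = 64.18 → 64%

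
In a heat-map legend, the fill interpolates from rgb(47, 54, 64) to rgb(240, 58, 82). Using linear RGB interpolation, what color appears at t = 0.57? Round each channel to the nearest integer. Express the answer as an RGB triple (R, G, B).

(157, 56, 74)

R = 47 + 0.57 × (240 − 47) = 47 + 0.57 × 193 = 157.01 → 157
G = 54 + 0.57 × (58 − 54) = 54 + 0.57 × 4 = 56.28 → 56
B = 64 + 0.57 × (82 − 64) = 64 + 0.57 × 18 = 74.26 → 74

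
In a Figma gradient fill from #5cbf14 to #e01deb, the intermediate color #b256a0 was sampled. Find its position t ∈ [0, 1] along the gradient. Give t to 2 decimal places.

Invert the lerp on the B channel (largest span, 215): t = (160 − 20) / (235 − 20) = 140/215 = 0.65116.
Check on R: (178 − 92)/(224 − 92) = 0.6515 ✓

0.65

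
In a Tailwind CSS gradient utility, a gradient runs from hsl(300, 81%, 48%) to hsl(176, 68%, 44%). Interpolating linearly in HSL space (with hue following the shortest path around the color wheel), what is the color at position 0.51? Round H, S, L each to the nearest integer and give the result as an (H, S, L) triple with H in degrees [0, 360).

(237, 74, 46)

Hue arc: Δh = 176 − 300 = -124° (|Δh| ≤ 180, already the shorter path).
H = 300 + 0.51 × (-124) = 236.76 → 237°
S = 81 + 0.51 × (68 − 81) = 74.37 → 74%
L = 48 + 0.51 × (44 − 48) = 45.96 → 46%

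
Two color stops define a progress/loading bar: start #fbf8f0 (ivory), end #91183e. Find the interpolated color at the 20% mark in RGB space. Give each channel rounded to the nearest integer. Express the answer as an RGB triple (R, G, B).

(230, 203, 204)

#fbf8f0 → (251, 248, 240); #91183e → (145, 24, 62).
20% corresponds to t = 0.2.
R = 251 + 0.2 × (145 − 251) = 251 + 0.2 × -106 = 229.8 → 230
G = 248 + 0.2 × (24 − 248) = 248 + 0.2 × -224 = 203.2 → 203
B = 240 + 0.2 × (62 − 240) = 240 + 0.2 × -178 = 204.4 → 204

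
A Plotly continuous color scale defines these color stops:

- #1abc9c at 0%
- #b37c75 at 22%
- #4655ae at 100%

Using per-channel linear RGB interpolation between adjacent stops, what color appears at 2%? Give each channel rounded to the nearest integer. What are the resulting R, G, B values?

2% lies between the 0% and 22% stops, so the local fraction is t = (2 − 0)/(22 − 0) = 2/22 ≈ 0.0909.
#1abc9c → (26, 188, 156); #b37c75 → (179, 124, 117).
R = 26 + 0.0909 × (179 − 26) = 39.908 → 40
G = 188 + 0.0909 × (124 − 188) = 182.182 → 182
B = 156 + 0.0909 × (117 − 156) = 152.455 → 152

(40, 182, 152)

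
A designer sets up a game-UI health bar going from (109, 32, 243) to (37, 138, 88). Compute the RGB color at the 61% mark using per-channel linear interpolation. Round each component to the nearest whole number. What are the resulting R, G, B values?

(65, 97, 148)

61% corresponds to t = 0.61.
R = 109 + 0.61 × (37 − 109) = 109 + 0.61 × -72 = 65.08 → 65
G = 32 + 0.61 × (138 − 32) = 32 + 0.61 × 106 = 96.66 → 97
B = 243 + 0.61 × (88 − 243) = 243 + 0.61 × -155 = 148.45 → 148
So the blended color is (65, 97, 148), about #416194.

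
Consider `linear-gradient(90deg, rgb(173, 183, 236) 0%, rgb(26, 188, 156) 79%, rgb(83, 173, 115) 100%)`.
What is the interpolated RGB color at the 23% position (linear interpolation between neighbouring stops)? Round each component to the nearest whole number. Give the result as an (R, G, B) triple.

(130, 184, 213)

23% lies between the 0% and 79% stops, so the local fraction is t = (23 − 0)/(79 − 0) = 23/79 ≈ 0.2911.
R = 173 + 0.2911 × (26 − 173) = 130.208 → 130
G = 183 + 0.2911 × (188 − 183) = 184.456 → 184
B = 236 + 0.2911 × (156 − 236) = 212.712 → 213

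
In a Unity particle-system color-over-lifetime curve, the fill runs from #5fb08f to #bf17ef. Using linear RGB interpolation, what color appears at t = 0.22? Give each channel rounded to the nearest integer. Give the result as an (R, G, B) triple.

(116, 142, 164)

#5fb08f → (95, 176, 143); #bf17ef → (191, 23, 239).
R = 95 + 0.22 × (191 − 95) = 95 + 0.22 × 96 = 116.12 → 116
G = 176 + 0.22 × (23 − 176) = 176 + 0.22 × -153 = 142.34 → 142
B = 143 + 0.22 × (239 − 143) = 143 + 0.22 × 96 = 164.12 → 164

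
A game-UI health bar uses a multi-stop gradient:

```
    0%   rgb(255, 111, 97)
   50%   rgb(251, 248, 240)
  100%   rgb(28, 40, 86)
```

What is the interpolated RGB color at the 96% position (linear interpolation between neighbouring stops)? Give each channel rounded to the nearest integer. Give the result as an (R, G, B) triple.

96% lies between the 50% and 100% stops, so the local fraction is t = (96 − 50)/(100 − 50) = 46/50 ≈ 0.92.
R = 251 + 0.92 × (28 − 251) = 45.84 → 46
G = 248 + 0.92 × (40 − 248) = 56.64 → 57
B = 240 + 0.92 × (86 − 240) = 98.32 → 98

(46, 57, 98)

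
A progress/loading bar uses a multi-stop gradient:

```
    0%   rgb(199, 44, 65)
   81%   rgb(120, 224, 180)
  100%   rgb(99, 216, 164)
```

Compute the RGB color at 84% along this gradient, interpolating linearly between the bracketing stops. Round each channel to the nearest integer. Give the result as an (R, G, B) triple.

84% lies between the 81% and 100% stops, so the local fraction is t = (84 − 81)/(100 − 81) = 3/19 ≈ 0.1579.
R = 120 + 0.1579 × (99 − 120) = 116.684 → 117
G = 224 + 0.1579 × (216 − 224) = 222.737 → 223
B = 180 + 0.1579 × (164 − 180) = 177.474 → 177

(117, 223, 177)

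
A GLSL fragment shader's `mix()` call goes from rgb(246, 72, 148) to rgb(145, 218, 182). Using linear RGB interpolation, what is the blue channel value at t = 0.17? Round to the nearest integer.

B = 148 + 0.17 × (182 − 148) = 153.78 → 154

154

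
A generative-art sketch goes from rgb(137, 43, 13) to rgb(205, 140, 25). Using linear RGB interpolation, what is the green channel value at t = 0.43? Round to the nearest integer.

G = 43 + 0.43 × (140 − 43) = 84.71 → 85

85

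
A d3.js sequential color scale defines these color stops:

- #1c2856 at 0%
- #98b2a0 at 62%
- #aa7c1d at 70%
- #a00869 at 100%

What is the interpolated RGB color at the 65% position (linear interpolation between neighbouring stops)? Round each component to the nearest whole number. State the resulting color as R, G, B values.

65% lies between the 62% and 70% stops, so the local fraction is t = (65 − 62)/(70 − 62) = 3/8 ≈ 0.375.
#98b2a0 → (152, 178, 160); #aa7c1d → (170, 124, 29).
R = 152 + 0.375 × (170 − 152) = 158.75 → 159
G = 178 + 0.375 × (124 − 178) = 157.75 → 158
B = 160 + 0.375 × (29 − 160) = 110.875 → 111

(159, 158, 111)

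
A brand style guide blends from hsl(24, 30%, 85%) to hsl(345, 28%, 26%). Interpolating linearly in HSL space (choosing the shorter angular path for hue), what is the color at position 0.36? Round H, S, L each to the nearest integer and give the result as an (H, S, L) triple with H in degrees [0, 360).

(10, 29, 64)

Hue: 345 − 24 = 321°, but |321| > 180 so the shorter arc goes the other way: Δh = 321 − 360 = -39°.
H = 24 + 0.36 × (-39) = 9.96 → 10°
S = 30 + 0.36 × (28 − 30) = 29.28 → 29%
L = 85 + 0.36 × (26 − 85) = 63.76 → 64%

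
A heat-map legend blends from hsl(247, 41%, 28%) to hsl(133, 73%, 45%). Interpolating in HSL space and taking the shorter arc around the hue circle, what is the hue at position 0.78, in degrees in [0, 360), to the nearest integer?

158

Hue arc: Δh = 133 − 247 = -114° (|Δh| ≤ 180, already the shorter path).
H = 247 + 0.78 × (-114) = 158.08 → 158°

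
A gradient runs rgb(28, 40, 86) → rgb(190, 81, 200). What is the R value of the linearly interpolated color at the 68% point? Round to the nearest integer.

R = 28 + 0.68 × (190 − 28) = 138.16 → 138

138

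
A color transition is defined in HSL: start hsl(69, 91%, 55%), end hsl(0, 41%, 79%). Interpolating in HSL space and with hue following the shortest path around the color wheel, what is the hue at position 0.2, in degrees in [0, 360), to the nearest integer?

55

Hue arc: Δh = 0 − 69 = -69° (|Δh| ≤ 180, already the shorter path).
H = 69 + 0.2 × (-69) = 55.2 → 55°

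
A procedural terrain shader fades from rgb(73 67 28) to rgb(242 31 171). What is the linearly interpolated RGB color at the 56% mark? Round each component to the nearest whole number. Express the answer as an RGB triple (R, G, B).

(168, 47, 108)

56% corresponds to t = 0.56.
R = 73 + 0.56 × (242 − 73) = 73 + 0.56 × 169 = 167.64 → 168
G = 67 + 0.56 × (31 − 67) = 67 + 0.56 × -36 = 46.84 → 47
B = 28 + 0.56 × (171 − 28) = 28 + 0.56 × 143 = 108.08 → 108
So the blended color is (168, 47, 108), about #a82f6c.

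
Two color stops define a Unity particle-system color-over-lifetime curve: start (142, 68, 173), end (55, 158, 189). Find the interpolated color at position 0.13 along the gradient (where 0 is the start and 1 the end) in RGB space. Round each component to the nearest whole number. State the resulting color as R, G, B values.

(131, 80, 175)

R = 142 + 0.13 × (55 − 142) = 142 + 0.13 × -87 = 130.69 → 131
G = 68 + 0.13 × (158 − 68) = 68 + 0.13 × 90 = 79.7 → 80
B = 173 + 0.13 × (189 − 173) = 173 + 0.13 × 16 = 175.08 → 175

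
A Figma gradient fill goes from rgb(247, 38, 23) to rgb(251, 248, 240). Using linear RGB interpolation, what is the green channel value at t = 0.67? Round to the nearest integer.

G = 38 + 0.67 × (248 − 38) = 178.7 → 179

179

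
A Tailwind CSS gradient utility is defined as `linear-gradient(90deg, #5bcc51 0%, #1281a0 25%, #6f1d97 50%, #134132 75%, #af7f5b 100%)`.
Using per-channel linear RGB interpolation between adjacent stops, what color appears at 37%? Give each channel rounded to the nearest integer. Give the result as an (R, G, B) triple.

37% lies between the 25% and 50% stops, so the local fraction is t = (37 − 25)/(50 − 25) = 12/25 ≈ 0.48.
#1281a0 → (18, 129, 160); #6f1d97 → (111, 29, 151).
R = 18 + 0.48 × (111 − 18) = 62.64 → 63
G = 129 + 0.48 × (29 − 129) = 81 → 81
B = 160 + 0.48 × (151 − 160) = 155.68 → 156

(63, 81, 156)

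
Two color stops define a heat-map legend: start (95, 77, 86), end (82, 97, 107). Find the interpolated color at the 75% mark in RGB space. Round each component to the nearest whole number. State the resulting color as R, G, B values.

75% corresponds to t = 0.75.
R = 95 + 0.75 × (82 − 95) = 95 + 0.75 × -13 = 85.25 → 85
G = 77 + 0.75 × (97 − 77) = 77 + 0.75 × 20 = 92 → 92
B = 86 + 0.75 × (107 − 86) = 86 + 0.75 × 21 = 101.75 → 102

(85, 92, 102)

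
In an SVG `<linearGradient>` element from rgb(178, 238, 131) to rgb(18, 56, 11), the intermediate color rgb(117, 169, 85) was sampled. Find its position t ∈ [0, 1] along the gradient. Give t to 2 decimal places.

0.38

Invert the lerp on the G channel (largest span, 182): t = (169 − 238) / (56 − 238) = -69/-182 = 0.37912.
Check on R: (117 − 178)/(18 − 178) = 0.3812 ✓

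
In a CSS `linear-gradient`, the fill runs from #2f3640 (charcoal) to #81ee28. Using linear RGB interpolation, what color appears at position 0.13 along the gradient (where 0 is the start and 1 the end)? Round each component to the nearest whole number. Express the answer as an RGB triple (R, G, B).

(58, 78, 61)

#2f3640 → (47, 54, 64); #81ee28 → (129, 238, 40).
R = 47 + 0.13 × (129 − 47) = 47 + 0.13 × 82 = 57.66 → 58
G = 54 + 0.13 × (238 − 54) = 54 + 0.13 × 184 = 77.92 → 78
B = 64 + 0.13 × (40 − 64) = 64 + 0.13 × -24 = 60.88 → 61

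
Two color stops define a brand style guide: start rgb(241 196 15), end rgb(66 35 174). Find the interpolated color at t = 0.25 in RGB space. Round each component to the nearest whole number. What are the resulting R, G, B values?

R = 241 + 0.25 × (66 − 241) = 241 + 0.25 × -175 = 197.25 → 197
G = 196 + 0.25 × (35 − 196) = 196 + 0.25 × -161 = 155.75 → 156
B = 15 + 0.25 × (174 − 15) = 15 + 0.25 × 159 = 54.75 → 55
So the blended color is (197, 156, 55), about #c59c37.

(197, 156, 55)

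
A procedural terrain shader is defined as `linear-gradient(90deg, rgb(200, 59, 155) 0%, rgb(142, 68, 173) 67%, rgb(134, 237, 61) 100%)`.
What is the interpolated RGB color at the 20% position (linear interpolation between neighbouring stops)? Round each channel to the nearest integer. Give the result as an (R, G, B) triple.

(183, 62, 160)

20% lies between the 0% and 67% stops, so the local fraction is t = (20 − 0)/(67 − 0) = 20/67 ≈ 0.2985.
R = 200 + 0.2985 × (142 − 200) = 182.687 → 183
G = 59 + 0.2985 × (68 − 59) = 61.687 → 62
B = 155 + 0.2985 × (173 − 155) = 160.373 → 160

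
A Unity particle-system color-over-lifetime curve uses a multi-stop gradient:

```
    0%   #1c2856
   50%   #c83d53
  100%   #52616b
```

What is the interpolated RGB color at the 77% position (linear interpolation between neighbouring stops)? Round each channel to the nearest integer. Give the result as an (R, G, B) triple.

77% lies between the 50% and 100% stops, so the local fraction is t = (77 − 50)/(100 − 50) = 27/50 ≈ 0.54.
#c83d53 → (200, 61, 83); #52616b → (82, 97, 107).
R = 200 + 0.54 × (82 − 200) = 136.28 → 136
G = 61 + 0.54 × (97 − 61) = 80.44 → 80
B = 83 + 0.54 × (107 − 83) = 95.96 → 96

(136, 80, 96)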